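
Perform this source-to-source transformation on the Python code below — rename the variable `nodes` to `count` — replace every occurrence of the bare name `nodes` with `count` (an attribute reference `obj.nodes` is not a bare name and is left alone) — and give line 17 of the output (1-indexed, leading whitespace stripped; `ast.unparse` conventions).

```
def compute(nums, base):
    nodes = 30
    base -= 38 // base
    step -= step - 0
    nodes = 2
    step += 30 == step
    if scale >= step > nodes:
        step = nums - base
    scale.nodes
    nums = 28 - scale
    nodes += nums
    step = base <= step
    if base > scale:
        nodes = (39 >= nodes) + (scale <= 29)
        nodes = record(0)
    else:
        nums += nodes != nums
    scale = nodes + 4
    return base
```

nums += count != nums

Transformed code:
def compute(nums, base):
    count = 30
    base -= 38 // base
    step -= step - 0
    count = 2
    step += 30 == step
    if scale >= step > count:
        step = nums - base
    scale.nodes
    nums = 28 - scale
    count += nums
    step = base <= step
    if base > scale:
        count = (39 >= count) + (scale <= 29)
        count = record(0)
    else:
        nums += count != nums
    scale = count + 4
    return base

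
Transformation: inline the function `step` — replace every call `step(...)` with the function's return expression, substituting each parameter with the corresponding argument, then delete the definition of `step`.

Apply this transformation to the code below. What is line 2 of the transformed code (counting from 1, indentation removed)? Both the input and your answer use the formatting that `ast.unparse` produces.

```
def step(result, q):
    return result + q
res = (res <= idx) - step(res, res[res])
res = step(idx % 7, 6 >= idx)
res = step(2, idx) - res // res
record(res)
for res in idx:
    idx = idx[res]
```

res = idx % 7 + (6 >= idx)

Transformed code:
res = (res <= idx) - (res + res[res])
res = idx % 7 + (6 >= idx)
res = 2 + idx - res // res
record(res)
for res in idx:
    idx = idx[res]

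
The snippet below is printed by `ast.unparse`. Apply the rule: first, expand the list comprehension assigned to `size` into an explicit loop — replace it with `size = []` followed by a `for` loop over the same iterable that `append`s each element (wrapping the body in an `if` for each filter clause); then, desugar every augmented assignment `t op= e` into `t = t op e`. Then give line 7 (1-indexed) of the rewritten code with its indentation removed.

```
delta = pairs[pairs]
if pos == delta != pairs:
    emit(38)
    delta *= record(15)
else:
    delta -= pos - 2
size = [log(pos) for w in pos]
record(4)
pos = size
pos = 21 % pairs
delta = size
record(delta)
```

Transformed code:
delta = pairs[pairs]
if pos == delta != pairs:
    emit(38)
    delta = delta * record(15)
else:
    delta = delta - (pos - 2)
size = []
for w in pos:
    size.append(log(pos))
record(4)
pos = size
pos = 21 % pairs
delta = size
record(delta)

size = []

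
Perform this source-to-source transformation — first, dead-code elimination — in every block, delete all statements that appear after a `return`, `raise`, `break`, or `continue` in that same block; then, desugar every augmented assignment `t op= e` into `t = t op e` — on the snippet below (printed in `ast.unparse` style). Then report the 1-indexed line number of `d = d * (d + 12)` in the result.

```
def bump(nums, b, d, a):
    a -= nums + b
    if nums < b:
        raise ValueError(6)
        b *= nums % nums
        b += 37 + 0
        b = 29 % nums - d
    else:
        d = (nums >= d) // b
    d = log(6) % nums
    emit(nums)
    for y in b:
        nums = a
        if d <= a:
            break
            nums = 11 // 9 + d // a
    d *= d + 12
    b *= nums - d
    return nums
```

13

Transformed code:
def bump(nums, b, d, a):
    a = a - (nums + b)
    if nums < b:
        raise ValueError(6)
    else:
        d = (nums >= d) // b
    d = log(6) % nums
    emit(nums)
    for y in b:
        nums = a
        if d <= a:
            break
    d = d * (d + 12)
    b = b * (nums - d)
    return nums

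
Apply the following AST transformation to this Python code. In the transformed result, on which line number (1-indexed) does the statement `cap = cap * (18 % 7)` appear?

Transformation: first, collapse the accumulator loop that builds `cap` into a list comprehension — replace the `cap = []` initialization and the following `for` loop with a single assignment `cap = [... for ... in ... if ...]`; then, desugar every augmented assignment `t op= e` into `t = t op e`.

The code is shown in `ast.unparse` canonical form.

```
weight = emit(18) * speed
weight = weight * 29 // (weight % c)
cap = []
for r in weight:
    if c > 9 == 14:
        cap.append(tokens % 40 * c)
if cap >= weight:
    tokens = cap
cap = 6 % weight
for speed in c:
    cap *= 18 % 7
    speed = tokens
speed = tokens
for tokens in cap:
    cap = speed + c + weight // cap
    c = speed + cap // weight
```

8

Transformed code:
weight = emit(18) * speed
weight = weight * 29 // (weight % c)
cap = [tokens % 40 * c for r in weight if c > 9 == 14]
if cap >= weight:
    tokens = cap
cap = 6 % weight
for speed in c:
    cap = cap * (18 % 7)
    speed = tokens
speed = tokens
for tokens in cap:
    cap = speed + c + weight // cap
    c = speed + cap // weight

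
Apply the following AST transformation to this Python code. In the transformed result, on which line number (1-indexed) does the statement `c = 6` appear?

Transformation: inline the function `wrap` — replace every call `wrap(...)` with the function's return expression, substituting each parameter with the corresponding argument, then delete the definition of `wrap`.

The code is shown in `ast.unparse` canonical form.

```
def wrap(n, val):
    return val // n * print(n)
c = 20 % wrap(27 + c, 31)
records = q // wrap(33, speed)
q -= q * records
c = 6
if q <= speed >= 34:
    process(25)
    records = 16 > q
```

4

Transformed code:
c = 20 % (31 // (27 + c) * print(27 + c))
records = q // (speed // 33 * print(33))
q -= q * records
c = 6
if q <= speed >= 34:
    process(25)
    records = 16 > q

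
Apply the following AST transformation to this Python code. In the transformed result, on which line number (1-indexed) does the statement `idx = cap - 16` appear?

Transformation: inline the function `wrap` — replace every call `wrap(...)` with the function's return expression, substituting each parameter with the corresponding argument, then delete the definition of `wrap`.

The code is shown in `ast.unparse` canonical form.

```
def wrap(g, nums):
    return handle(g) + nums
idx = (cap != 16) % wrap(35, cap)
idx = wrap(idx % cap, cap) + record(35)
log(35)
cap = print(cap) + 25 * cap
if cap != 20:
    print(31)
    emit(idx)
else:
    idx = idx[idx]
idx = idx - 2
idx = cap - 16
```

Transformed code:
idx = (cap != 16) % (handle(35) + cap)
idx = handle(idx % cap) + cap + record(35)
log(35)
cap = print(cap) + 25 * cap
if cap != 20:
    print(31)
    emit(idx)
else:
    idx = idx[idx]
idx = idx - 2
idx = cap - 16

11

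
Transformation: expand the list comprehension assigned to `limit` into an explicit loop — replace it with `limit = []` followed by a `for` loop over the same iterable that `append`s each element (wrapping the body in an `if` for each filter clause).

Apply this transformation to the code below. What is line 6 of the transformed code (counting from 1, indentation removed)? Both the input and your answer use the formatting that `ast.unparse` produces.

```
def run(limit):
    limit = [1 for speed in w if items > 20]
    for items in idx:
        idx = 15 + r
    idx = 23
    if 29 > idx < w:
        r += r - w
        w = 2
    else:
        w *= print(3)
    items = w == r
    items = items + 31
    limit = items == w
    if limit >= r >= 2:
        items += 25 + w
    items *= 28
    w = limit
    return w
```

for items in idx:

Transformed code:
def run(limit):
    limit = []
    for speed in w:
        if items > 20:
            limit.append(1)
    for items in idx:
        idx = 15 + r
    idx = 23
    if 29 > idx < w:
        r += r - w
        w = 2
    else:
        w *= print(3)
    items = w == r
    items = items + 31
    limit = items == w
    if limit >= r >= 2:
        items += 25 + w
    items *= 28
    w = limit
    return w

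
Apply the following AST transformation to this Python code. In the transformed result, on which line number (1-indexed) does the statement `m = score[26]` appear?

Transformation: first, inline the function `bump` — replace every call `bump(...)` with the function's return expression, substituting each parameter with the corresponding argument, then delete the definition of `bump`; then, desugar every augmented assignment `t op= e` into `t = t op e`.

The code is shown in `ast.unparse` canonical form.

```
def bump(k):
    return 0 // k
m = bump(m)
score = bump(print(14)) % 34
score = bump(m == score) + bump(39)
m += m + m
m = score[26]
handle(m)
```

Transformed code:
m = 0 // m
score = 0 // print(14) % 34
score = 0 // (m == score) + 0 // 39
m = m + (m + m)
m = score[26]
handle(m)

5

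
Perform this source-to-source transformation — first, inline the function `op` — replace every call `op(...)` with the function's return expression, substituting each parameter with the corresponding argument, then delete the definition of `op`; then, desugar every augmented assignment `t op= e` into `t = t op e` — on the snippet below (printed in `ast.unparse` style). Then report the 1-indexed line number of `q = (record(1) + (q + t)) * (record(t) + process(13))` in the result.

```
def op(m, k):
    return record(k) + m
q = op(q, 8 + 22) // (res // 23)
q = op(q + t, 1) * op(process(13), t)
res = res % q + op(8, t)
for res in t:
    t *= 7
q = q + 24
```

Transformed code:
q = (record(8 + 22) + q) // (res // 23)
q = (record(1) + (q + t)) * (record(t) + process(13))
res = res % q + (record(t) + 8)
for res in t:
    t = t * 7
q = q + 24

2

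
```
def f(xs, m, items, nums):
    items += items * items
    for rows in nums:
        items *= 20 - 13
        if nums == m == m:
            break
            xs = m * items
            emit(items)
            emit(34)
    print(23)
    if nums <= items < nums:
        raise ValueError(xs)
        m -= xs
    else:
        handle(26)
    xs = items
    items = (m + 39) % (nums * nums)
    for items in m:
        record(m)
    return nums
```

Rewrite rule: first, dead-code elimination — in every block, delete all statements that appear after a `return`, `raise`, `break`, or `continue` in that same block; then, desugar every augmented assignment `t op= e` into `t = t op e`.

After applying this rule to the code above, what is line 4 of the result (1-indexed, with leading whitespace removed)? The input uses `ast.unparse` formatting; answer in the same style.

Transformed code:
def f(xs, m, items, nums):
    items = items + items * items
    for rows in nums:
        items = items * (20 - 13)
        if nums == m == m:
            break
    print(23)
    if nums <= items < nums:
        raise ValueError(xs)
    else:
        handle(26)
    xs = items
    items = (m + 39) % (nums * nums)
    for items in m:
        record(m)
    return nums

items = items * (20 - 13)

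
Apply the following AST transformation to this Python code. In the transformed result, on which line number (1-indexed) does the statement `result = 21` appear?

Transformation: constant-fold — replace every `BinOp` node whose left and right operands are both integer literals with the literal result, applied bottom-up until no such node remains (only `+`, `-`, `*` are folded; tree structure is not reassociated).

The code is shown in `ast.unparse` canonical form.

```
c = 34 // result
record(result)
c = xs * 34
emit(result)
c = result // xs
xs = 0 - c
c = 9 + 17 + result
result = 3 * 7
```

Transformed code:
c = 34 // result
record(result)
c = xs * 34
emit(result)
c = result // xs
xs = 0 - c
c = 26 + result
result = 21

8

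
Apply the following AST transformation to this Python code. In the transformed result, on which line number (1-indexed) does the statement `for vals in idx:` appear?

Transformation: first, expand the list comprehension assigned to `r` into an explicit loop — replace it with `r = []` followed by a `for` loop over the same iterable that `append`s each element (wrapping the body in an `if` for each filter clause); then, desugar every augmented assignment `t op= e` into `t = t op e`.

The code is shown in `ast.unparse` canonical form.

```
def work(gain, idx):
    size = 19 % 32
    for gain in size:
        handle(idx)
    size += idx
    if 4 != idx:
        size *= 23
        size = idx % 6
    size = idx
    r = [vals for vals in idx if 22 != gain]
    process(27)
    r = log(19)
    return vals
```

Transformed code:
def work(gain, idx):
    size = 19 % 32
    for gain in size:
        handle(idx)
    size = size + idx
    if 4 != idx:
        size = size * 23
        size = idx % 6
    size = idx
    r = []
    for vals in idx:
        if 22 != gain:
            r.append(vals)
    process(27)
    r = log(19)
    return vals

11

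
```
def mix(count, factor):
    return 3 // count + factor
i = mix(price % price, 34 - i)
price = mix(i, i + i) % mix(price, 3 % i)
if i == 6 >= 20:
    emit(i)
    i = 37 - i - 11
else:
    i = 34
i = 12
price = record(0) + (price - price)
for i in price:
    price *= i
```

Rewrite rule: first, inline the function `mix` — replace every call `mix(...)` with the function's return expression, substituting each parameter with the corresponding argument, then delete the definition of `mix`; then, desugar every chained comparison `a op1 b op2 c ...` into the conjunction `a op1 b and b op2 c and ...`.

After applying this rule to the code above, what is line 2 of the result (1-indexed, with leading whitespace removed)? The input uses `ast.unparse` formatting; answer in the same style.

Transformed code:
i = 3 // (price % price) + (34 - i)
price = (3 // i + (i + i)) % (3 // price + 3 % i)
if i == 6 and 6 >= 20:
    emit(i)
    i = 37 - i - 11
else:
    i = 34
i = 12
price = record(0) + (price - price)
for i in price:
    price *= i

price = (3 // i + (i + i)) % (3 // price + 3 % i)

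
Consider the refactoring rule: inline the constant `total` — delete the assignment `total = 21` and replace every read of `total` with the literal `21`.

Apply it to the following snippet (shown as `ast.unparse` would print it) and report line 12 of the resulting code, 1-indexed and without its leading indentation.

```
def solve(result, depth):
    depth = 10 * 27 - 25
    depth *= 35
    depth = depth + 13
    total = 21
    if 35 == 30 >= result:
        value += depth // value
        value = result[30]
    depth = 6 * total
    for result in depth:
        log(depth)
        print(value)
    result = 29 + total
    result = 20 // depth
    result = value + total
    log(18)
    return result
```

Transformed code:
def solve(result, depth):
    depth = 10 * 27 - 25
    depth *= 35
    depth = depth + 13
    if 35 == 30 >= result:
        value += depth // value
        value = result[30]
    depth = 6 * 21
    for result in depth:
        log(depth)
        print(value)
    result = 29 + 21
    result = 20 // depth
    result = value + 21
    log(18)
    return result

result = 29 + 21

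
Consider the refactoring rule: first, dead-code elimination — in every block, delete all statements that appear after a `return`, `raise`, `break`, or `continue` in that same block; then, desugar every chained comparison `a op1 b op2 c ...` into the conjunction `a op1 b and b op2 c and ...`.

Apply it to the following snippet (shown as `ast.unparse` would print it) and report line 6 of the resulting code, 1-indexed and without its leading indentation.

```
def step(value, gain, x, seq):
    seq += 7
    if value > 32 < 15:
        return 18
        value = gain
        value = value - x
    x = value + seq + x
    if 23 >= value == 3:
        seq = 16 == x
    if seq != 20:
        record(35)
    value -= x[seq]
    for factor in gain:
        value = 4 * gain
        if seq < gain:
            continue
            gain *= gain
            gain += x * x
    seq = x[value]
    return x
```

if 23 >= value and value == 3:

Transformed code:
def step(value, gain, x, seq):
    seq += 7
    if value > 32 and 32 < 15:
        return 18
    x = value + seq + x
    if 23 >= value and value == 3:
        seq = 16 == x
    if seq != 20:
        record(35)
    value -= x[seq]
    for factor in gain:
        value = 4 * gain
        if seq < gain:
            continue
    seq = x[value]
    return x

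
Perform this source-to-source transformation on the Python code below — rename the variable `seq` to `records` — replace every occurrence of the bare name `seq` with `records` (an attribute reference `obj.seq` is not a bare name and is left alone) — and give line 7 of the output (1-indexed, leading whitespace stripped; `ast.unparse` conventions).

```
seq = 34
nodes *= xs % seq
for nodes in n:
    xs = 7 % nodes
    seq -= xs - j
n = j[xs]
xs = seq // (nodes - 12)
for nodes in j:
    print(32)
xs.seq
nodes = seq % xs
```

Transformed code:
records = 34
nodes *= xs % records
for nodes in n:
    xs = 7 % nodes
    records -= xs - j
n = j[xs]
xs = records // (nodes - 12)
for nodes in j:
    print(32)
xs.seq
nodes = records % xs

xs = records // (nodes - 12)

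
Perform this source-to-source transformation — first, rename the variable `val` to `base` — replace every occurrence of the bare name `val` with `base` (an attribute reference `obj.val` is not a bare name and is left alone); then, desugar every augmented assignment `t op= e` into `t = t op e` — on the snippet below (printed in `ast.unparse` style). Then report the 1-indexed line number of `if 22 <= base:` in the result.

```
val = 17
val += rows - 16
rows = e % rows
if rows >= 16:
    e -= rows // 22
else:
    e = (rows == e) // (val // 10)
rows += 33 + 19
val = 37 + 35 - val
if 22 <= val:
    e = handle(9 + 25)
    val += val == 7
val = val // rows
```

Transformed code:
base = 17
base = base + (rows - 16)
rows = e % rows
if rows >= 16:
    e = e - rows // 22
else:
    e = (rows == e) // (base // 10)
rows = rows + (33 + 19)
base = 37 + 35 - base
if 22 <= base:
    e = handle(9 + 25)
    base = base + (base == 7)
base = base // rows

10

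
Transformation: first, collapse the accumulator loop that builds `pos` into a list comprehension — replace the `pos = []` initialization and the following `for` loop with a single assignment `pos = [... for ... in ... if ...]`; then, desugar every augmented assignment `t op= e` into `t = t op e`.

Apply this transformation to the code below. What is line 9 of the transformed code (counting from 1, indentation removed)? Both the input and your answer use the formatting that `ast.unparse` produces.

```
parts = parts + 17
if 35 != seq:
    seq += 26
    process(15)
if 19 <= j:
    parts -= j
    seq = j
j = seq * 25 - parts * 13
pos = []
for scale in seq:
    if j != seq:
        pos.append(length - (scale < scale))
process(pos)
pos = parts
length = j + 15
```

pos = [length - (scale < scale) for scale in seq if j != seq]

Transformed code:
parts = parts + 17
if 35 != seq:
    seq = seq + 26
    process(15)
if 19 <= j:
    parts = parts - j
    seq = j
j = seq * 25 - parts * 13
pos = [length - (scale < scale) for scale in seq if j != seq]
process(pos)
pos = parts
length = j + 15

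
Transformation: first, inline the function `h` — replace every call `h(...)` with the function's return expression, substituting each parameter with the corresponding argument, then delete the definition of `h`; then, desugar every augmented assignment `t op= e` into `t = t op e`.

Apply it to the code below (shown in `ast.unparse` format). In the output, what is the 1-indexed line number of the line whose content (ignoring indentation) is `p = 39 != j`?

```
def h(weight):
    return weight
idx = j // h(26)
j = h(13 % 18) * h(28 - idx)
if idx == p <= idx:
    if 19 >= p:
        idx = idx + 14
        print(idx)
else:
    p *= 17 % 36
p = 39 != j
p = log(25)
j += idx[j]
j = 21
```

9

Transformed code:
idx = j // 26
j = 13 % 18 * (28 - idx)
if idx == p <= idx:
    if 19 >= p:
        idx = idx + 14
        print(idx)
else:
    p = p * (17 % 36)
p = 39 != j
p = log(25)
j = j + idx[j]
j = 21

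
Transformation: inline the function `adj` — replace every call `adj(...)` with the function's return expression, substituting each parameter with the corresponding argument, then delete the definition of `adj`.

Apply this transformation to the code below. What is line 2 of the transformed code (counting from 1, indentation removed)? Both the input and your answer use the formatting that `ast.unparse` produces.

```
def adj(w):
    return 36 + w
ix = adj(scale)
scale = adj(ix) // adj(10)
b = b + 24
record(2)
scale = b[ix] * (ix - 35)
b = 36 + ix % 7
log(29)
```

scale = (36 + ix) // (36 + 10)

Transformed code:
ix = 36 + scale
scale = (36 + ix) // (36 + 10)
b = b + 24
record(2)
scale = b[ix] * (ix - 35)
b = 36 + ix % 7
log(29)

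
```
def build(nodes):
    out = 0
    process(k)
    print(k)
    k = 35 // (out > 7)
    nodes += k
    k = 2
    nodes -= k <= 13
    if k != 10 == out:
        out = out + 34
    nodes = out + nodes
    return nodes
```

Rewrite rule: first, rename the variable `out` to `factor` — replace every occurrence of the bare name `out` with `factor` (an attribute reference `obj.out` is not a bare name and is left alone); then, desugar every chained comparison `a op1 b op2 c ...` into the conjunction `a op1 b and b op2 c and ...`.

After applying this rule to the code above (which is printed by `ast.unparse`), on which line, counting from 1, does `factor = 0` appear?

2

Transformed code:
def build(nodes):
    factor = 0
    process(k)
    print(k)
    k = 35 // (factor > 7)
    nodes += k
    k = 2
    nodes -= k <= 13
    if k != 10 and 10 == factor:
        factor = factor + 34
    nodes = factor + nodes
    return nodes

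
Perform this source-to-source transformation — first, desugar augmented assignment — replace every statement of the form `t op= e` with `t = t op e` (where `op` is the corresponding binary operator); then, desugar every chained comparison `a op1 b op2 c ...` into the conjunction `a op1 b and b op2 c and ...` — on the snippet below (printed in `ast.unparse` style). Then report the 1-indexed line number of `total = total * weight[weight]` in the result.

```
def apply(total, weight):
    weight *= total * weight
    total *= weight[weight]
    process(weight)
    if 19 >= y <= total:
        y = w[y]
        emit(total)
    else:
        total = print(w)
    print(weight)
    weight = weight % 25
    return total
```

3

Transformed code:
def apply(total, weight):
    weight = weight * (total * weight)
    total = total * weight[weight]
    process(weight)
    if 19 >= y and y <= total:
        y = w[y]
        emit(total)
    else:
        total = print(w)
    print(weight)
    weight = weight % 25
    return total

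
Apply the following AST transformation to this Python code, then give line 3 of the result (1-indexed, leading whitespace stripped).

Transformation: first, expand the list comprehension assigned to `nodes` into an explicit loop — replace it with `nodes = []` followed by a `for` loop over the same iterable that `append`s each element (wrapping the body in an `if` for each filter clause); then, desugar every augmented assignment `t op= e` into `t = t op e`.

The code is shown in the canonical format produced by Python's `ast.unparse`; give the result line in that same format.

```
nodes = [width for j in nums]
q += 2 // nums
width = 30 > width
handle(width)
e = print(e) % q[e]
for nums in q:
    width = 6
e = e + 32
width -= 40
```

nodes.append(width)

Transformed code:
nodes = []
for j in nums:
    nodes.append(width)
q = q + 2 // nums
width = 30 > width
handle(width)
e = print(e) % q[e]
for nums in q:
    width = 6
e = e + 32
width = width - 40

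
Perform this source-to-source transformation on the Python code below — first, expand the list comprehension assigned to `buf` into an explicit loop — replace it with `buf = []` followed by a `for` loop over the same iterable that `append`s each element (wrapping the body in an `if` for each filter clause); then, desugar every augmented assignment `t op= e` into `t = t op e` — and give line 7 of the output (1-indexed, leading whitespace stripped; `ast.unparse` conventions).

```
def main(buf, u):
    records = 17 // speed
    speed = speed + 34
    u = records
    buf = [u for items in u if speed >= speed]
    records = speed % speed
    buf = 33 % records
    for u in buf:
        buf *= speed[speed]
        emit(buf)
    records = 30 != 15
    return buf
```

if speed >= speed:

Transformed code:
def main(buf, u):
    records = 17 // speed
    speed = speed + 34
    u = records
    buf = []
    for items in u:
        if speed >= speed:
            buf.append(u)
    records = speed % speed
    buf = 33 % records
    for u in buf:
        buf = buf * speed[speed]
        emit(buf)
    records = 30 != 15
    return buf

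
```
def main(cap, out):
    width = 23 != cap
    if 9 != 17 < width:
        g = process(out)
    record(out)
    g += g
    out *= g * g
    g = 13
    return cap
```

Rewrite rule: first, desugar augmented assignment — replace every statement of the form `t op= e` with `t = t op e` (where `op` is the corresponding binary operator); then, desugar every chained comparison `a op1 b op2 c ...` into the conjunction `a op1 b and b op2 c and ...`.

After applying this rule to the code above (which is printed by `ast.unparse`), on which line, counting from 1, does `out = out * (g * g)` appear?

Transformed code:
def main(cap, out):
    width = 23 != cap
    if 9 != 17 and 17 < width:
        g = process(out)
    record(out)
    g = g + g
    out = out * (g * g)
    g = 13
    return cap

7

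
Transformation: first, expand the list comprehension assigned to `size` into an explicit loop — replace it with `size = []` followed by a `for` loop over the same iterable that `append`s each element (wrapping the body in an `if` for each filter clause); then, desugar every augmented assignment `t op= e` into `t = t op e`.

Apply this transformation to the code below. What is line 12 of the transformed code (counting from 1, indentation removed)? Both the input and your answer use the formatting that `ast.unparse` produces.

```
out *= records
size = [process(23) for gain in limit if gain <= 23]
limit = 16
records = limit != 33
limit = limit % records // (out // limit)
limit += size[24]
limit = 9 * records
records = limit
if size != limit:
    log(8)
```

Transformed code:
out = out * records
size = []
for gain in limit:
    if gain <= 23:
        size.append(process(23))
limit = 16
records = limit != 33
limit = limit % records // (out // limit)
limit = limit + size[24]
limit = 9 * records
records = limit
if size != limit:
    log(8)

if size != limit:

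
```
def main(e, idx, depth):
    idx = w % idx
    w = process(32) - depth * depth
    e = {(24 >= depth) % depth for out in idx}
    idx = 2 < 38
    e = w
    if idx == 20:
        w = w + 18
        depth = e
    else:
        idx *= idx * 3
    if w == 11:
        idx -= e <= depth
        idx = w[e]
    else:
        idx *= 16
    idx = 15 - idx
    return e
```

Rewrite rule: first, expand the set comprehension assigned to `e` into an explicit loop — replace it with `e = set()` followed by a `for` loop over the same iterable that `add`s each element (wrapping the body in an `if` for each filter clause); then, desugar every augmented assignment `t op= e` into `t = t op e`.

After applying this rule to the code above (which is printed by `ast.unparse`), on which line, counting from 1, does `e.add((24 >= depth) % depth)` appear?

6

Transformed code:
def main(e, idx, depth):
    idx = w % idx
    w = process(32) - depth * depth
    e = set()
    for out in idx:
        e.add((24 >= depth) % depth)
    idx = 2 < 38
    e = w
    if idx == 20:
        w = w + 18
        depth = e
    else:
        idx = idx * (idx * 3)
    if w == 11:
        idx = idx - (e <= depth)
        idx = w[e]
    else:
        idx = idx * 16
    idx = 15 - idx
    return e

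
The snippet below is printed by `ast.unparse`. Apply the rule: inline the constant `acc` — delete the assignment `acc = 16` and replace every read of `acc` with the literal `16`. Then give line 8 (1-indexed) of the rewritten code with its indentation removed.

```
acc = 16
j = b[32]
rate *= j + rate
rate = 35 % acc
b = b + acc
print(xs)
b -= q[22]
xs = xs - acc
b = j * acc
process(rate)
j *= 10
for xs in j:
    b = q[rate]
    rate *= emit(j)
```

b = j * 16

Transformed code:
j = b[32]
rate *= j + rate
rate = 35 % 16
b = b + 16
print(xs)
b -= q[22]
xs = xs - 16
b = j * 16
process(rate)
j *= 10
for xs in j:
    b = q[rate]
    rate *= emit(j)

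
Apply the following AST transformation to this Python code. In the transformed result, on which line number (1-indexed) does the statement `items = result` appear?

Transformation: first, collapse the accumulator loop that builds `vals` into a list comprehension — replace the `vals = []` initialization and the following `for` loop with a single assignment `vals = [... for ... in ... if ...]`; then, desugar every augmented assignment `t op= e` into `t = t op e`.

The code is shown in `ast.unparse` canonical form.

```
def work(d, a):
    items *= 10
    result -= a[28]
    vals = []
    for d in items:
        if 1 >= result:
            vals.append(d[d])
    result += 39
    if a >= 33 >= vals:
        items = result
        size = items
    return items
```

7

Transformed code:
def work(d, a):
    items = items * 10
    result = result - a[28]
    vals = [d[d] for d in items if 1 >= result]
    result = result + 39
    if a >= 33 >= vals:
        items = result
        size = items
    return items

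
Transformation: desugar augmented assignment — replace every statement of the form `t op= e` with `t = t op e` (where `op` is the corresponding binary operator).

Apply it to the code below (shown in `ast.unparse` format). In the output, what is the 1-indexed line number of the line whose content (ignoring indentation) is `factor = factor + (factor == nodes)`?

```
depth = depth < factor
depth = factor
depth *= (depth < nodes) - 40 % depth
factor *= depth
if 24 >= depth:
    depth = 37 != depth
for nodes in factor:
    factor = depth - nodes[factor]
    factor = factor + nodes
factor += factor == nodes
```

10

Transformed code:
depth = depth < factor
depth = factor
depth = depth * ((depth < nodes) - 40 % depth)
factor = factor * depth
if 24 >= depth:
    depth = 37 != depth
for nodes in factor:
    factor = depth - nodes[factor]
    factor = factor + nodes
factor = factor + (factor == nodes)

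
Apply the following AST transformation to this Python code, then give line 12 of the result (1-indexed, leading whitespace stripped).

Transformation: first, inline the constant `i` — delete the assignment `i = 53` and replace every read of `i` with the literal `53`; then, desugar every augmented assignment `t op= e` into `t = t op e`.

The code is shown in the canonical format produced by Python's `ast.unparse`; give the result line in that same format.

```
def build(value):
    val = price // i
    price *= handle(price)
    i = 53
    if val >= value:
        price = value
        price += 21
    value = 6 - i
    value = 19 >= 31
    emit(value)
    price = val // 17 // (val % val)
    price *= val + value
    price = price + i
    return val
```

Transformed code:
def build(value):
    val = price // 53
    price = price * handle(price)
    if val >= value:
        price = value
        price = price + 21
    value = 6 - 53
    value = 19 >= 31
    emit(value)
    price = val // 17 // (val % val)
    price = price * (val + value)
    price = price + 53
    return val

price = price + 53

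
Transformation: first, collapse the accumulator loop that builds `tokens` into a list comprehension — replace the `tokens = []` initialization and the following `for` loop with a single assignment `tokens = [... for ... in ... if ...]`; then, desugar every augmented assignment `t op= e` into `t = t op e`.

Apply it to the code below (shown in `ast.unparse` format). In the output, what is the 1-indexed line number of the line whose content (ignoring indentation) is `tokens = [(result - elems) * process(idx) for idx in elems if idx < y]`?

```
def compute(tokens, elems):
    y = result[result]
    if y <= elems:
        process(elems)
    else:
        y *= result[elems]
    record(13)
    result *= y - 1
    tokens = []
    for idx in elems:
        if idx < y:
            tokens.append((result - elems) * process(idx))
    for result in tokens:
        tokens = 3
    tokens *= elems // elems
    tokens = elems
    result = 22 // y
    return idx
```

Transformed code:
def compute(tokens, elems):
    y = result[result]
    if y <= elems:
        process(elems)
    else:
        y = y * result[elems]
    record(13)
    result = result * (y - 1)
    tokens = [(result - elems) * process(idx) for idx in elems if idx < y]
    for result in tokens:
        tokens = 3
    tokens = tokens * (elems // elems)
    tokens = elems
    result = 22 // y
    return idx

9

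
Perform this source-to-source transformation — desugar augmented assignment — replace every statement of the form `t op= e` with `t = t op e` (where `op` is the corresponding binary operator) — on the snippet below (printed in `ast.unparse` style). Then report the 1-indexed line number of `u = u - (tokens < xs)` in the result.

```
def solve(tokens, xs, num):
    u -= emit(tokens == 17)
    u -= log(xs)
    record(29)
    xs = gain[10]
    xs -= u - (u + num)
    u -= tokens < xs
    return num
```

Transformed code:
def solve(tokens, xs, num):
    u = u - emit(tokens == 17)
    u = u - log(xs)
    record(29)
    xs = gain[10]
    xs = xs - (u - (u + num))
    u = u - (tokens < xs)
    return num

7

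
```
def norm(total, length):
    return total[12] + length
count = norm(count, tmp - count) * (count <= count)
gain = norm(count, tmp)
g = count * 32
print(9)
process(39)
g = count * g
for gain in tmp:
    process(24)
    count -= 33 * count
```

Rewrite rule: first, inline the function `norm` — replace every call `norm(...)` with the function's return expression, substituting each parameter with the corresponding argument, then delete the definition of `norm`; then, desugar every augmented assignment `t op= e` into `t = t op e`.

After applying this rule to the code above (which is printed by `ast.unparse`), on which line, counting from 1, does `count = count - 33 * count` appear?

Transformed code:
count = (count[12] + (tmp - count)) * (count <= count)
gain = count[12] + tmp
g = count * 32
print(9)
process(39)
g = count * g
for gain in tmp:
    process(24)
    count = count - 33 * count

9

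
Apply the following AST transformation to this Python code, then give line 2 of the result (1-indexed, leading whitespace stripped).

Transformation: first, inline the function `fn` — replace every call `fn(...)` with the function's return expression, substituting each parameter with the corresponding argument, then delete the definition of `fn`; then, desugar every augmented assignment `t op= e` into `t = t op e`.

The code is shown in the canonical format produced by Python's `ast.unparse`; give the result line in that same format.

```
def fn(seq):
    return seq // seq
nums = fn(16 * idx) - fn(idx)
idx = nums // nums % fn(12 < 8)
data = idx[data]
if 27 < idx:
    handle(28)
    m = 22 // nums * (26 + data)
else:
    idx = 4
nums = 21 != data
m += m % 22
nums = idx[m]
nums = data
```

Transformed code:
nums = 16 * idx // (16 * idx) - idx // idx
idx = nums // nums % ((12 < 8) // (12 < 8))
data = idx[data]
if 27 < idx:
    handle(28)
    m = 22 // nums * (26 + data)
else:
    idx = 4
nums = 21 != data
m = m + m % 22
nums = idx[m]
nums = data

idx = nums // nums % ((12 < 8) // (12 < 8))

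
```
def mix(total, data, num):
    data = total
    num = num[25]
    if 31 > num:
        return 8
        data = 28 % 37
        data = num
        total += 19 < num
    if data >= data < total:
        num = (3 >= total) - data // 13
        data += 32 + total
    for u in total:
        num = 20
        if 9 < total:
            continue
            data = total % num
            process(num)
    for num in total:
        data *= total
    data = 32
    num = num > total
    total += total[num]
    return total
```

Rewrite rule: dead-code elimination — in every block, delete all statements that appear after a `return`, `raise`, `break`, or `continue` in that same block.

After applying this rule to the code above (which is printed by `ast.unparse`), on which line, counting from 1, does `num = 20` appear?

Transformed code:
def mix(total, data, num):
    data = total
    num = num[25]
    if 31 > num:
        return 8
    if data >= data < total:
        num = (3 >= total) - data // 13
        data += 32 + total
    for u in total:
        num = 20
        if 9 < total:
            continue
    for num in total:
        data *= total
    data = 32
    num = num > total
    total += total[num]
    return total

10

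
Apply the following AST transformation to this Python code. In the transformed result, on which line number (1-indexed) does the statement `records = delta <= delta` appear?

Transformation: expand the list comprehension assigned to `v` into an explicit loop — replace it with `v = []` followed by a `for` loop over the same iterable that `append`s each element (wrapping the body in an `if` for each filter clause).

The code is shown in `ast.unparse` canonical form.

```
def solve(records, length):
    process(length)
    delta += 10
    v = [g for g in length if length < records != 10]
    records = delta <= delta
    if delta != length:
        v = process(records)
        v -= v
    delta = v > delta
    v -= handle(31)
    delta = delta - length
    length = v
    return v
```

8

Transformed code:
def solve(records, length):
    process(length)
    delta += 10
    v = []
    for g in length:
        if length < records != 10:
            v.append(g)
    records = delta <= delta
    if delta != length:
        v = process(records)
        v -= v
    delta = v > delta
    v -= handle(31)
    delta = delta - length
    length = v
    return v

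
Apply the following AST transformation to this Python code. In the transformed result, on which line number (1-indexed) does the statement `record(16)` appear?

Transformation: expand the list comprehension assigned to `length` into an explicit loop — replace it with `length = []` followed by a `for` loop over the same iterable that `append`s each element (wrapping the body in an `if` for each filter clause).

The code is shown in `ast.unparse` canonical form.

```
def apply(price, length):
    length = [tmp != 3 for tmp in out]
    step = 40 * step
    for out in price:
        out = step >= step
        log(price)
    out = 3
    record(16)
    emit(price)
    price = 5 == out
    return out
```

Transformed code:
def apply(price, length):
    length = []
    for tmp in out:
        length.append(tmp != 3)
    step = 40 * step
    for out in price:
        out = step >= step
        log(price)
    out = 3
    record(16)
    emit(price)
    price = 5 == out
    return out

10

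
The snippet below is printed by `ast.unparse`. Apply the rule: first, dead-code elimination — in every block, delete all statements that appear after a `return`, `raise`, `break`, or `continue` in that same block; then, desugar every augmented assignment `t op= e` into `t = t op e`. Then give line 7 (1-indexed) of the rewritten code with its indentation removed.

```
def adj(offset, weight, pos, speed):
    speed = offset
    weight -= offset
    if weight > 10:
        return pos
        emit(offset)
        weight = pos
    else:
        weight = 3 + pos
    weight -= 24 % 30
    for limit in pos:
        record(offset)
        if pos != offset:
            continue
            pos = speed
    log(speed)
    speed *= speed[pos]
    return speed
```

weight = 3 + pos

Transformed code:
def adj(offset, weight, pos, speed):
    speed = offset
    weight = weight - offset
    if weight > 10:
        return pos
    else:
        weight = 3 + pos
    weight = weight - 24 % 30
    for limit in pos:
        record(offset)
        if pos != offset:
            continue
    log(speed)
    speed = speed * speed[pos]
    return speed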